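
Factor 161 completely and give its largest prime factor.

23

161 = 7 · 23
23 is prime.
So 161 = 7 · 23; the largest prime factor is 23.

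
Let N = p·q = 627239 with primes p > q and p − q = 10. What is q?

787

Since p = q + 10, we have 627239 = q(q + 10), so q² + 10q − 627239 = 0.
Discriminant: 10² + 4·627239 = 100 + 2508956 = 2509056; √2509056 = 1584.
q = (−10 + 1584)/2 = 787, and p = q + 10 = 797.
Check: 787 · 797 = 627239.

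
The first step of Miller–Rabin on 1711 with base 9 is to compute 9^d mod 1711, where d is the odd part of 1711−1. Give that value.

1082

1711 − 1 = 1710 = 2^1 · 855, so d = 855.
9^1 ≡ 9 (mod 1711)
9^2 ≡ 9^2 = 81 ≡ 81 (mod 1711)
9^4 ≡ 81^2 = 6561 ≡ 1428 (mod 1711)
9^8 ≡ 1428^2 = 2039184 ≡ 1383 (mod 1711)
9^16 ≡ 1383^2 = 1912689 ≡ 1502 (mod 1711)
9^32 ≡ 1502^2 = 2256004 ≡ 906 (mod 1711)
9^64 ≡ 906^2 = 820836 ≡ 1267 (mod 1711)
9^128 ≡ 1267^2 = 1605289 ≡ 371 (mod 1711)
9^256 ≡ 371^2 = 137641 ≡ 761 (mod 1711)
9^512 ≡ 761^2 = 579121 ≡ 803 (mod 1711)
855 = 512 + 256 + 64 + 16 + 4 + 2 + 1 in binary powers of 2.
So 9^855 ≡ 803 · 761 · 1267 · 1502 · 1428 · 81 · 9 ≡ 1082 (mod 1711).
Squaring chain: 1082; never reaches −1, so base 9 is a Miller–Rabin witness that 1711 is composite.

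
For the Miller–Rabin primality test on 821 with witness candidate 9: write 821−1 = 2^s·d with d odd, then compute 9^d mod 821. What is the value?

820

821 − 1 = 820 = 2^2 · 205, so d = 205.
9^1 ≡ 9 (mod 821)
9^2 ≡ 9^2 = 81 ≡ 81 (mod 821)
9^4 ≡ 81^2 = 6561 ≡ 814 (mod 821)
9^8 ≡ 814^2 = 662596 ≡ 49 (mod 821)
9^16 ≡ 49^2 = 2401 ≡ 759 (mod 821)
9^32 ≡ 759^2 = 576081 ≡ 560 (mod 821)
9^64 ≡ 560^2 = 313600 ≡ 799 (mod 821)
9^128 ≡ 799^2 = 638401 ≡ 484 (mod 821)
205 = 128 + 64 + 8 + 4 + 1 in binary powers of 2.
So 9^205 ≡ 484 · 799 · 49 · 814 · 9 ≡ 820 (mod 821).
Since 9^d ≡ 820 (mod 821), base 9 does not prove 821 composite.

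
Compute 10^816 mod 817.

10^1 ≡ 10 (mod 817)
10^2 ≡ 10^2 = 100 ≡ 100 (mod 817)
10^4 ≡ 100^2 = 10000 ≡ 196 (mod 817)
10^8 ≡ 196^2 = 38416 ≡ 17 (mod 817)
10^16 ≡ 17^2 = 289 ≡ 289 (mod 817)
10^32 ≡ 289^2 = 83521 ≡ 187 (mod 817)
10^64 ≡ 187^2 = 34969 ≡ 655 (mod 817)
10^128 ≡ 655^2 = 429025 ≡ 100 (mod 817)
10^256 ≡ 100^2 = 10000 ≡ 196 (mod 817)
10^512 ≡ 196^2 = 38416 ≡ 17 (mod 817)
816 = 512 + 256 + 32 + 16 in binary powers of 2.
So 10^816 ≡ 17 · 196 · 187 · 289 ≡ 391 (mod 817).
Since 391 ≠ 1, base 10 is a Fermat witness: 817 is composite.

391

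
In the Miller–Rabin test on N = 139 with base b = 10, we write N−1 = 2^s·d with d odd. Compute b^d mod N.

139 − 1 = 138 = 2^1 · 69, so d = 69.
10^1 ≡ 10 (mod 139)
10^2 ≡ 10^2 = 100 ≡ 100 (mod 139)
10^4 ≡ 100^2 = 10000 ≡ 131 (mod 139)
10^8 ≡ 131^2 = 17161 ≡ 64 (mod 139)
10^16 ≡ 64^2 = 4096 ≡ 65 (mod 139)
10^32 ≡ 65^2 = 4225 ≡ 55 (mod 139)
10^64 ≡ 55^2 = 3025 ≡ 106 (mod 139)
69 = 64 + 4 + 1 in binary powers of 2.
So 10^69 ≡ 106 · 131 · 10 ≡ 138 (mod 139).
Since 10^d ≡ 138 (mod 139), base 10 does not prove 139 composite.

138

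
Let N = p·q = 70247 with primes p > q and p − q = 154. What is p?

Since p = q + 154, we have 70247 = q(q + 154), so q² + 154q − 70247 = 0.
Discriminant: 154² + 4·70247 = 23716 + 280988 = 304704; √304704 = 552.
q = (−154 + 552)/2 = 199, and p = q + 154 = 353.
Check: 199 · 353 = 70247.

353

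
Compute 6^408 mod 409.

1

6^1 ≡ 6 (mod 409)
6^2 ≡ 6^2 = 36 ≡ 36 (mod 409)
6^4 ≡ 36^2 = 1296 ≡ 69 (mod 409)
6^8 ≡ 69^2 = 4761 ≡ 262 (mod 409)
6^16 ≡ 262^2 = 68644 ≡ 341 (mod 409)
6^32 ≡ 341^2 = 116281 ≡ 125 (mod 409)
6^64 ≡ 125^2 = 15625 ≡ 83 (mod 409)
6^128 ≡ 83^2 = 6889 ≡ 345 (mod 409)
6^256 ≡ 345^2 = 119025 ≡ 6 (mod 409)
408 = 256 + 128 + 16 + 8 in binary powers of 2.
So 6^408 ≡ 6 · 345 · 341 · 262 ≡ 1 (mod 409).
Since the result is 1, base 6 gives no evidence that 409 is composite.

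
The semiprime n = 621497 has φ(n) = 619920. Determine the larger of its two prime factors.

φ(n) = (p−1)(q−1) = n − (p+q) + 1, so p + q = 621497 − 619920 + 1 = 1578.
p and q are the roots of t² − 1578t + 621497 = 0.
Discriminant: 1578² − 4·621497 = 2490084 − 2485988 = 4096; √4096 = 64.
q = (1578 − 64)/2 = 757, p = (1578 + 64)/2 = 821.
Check: 757 · 821 = 621497.

821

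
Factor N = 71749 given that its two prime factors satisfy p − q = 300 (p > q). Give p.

457

Since p = q + 300, we have 71749 = q(q + 300), so q² + 300q − 71749 = 0.
Discriminant: 300² + 4·71749 = 90000 + 286996 = 376996; √376996 = 614.
q = (−300 + 614)/2 = 157, and p = q + 300 = 457.
Check: 157 · 457 = 71749.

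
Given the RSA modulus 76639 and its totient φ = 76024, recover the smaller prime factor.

173

φ(n) = (p−1)(q−1) = n − (p+q) + 1, so p + q = 76639 − 76024 + 1 = 616.
p and q are the roots of t² − 616t + 76639 = 0.
Discriminant: 616² − 4·76639 = 379456 − 306556 = 72900; √72900 = 270.
q = (616 − 270)/2 = 173, p = (616 + 270)/2 = 443.
Check: 173 · 443 = 76639.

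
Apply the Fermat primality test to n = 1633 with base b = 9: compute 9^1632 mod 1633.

9^1 ≡ 9 (mod 1633)
9^2 ≡ 9^2 = 81 ≡ 81 (mod 1633)
9^4 ≡ 81^2 = 6561 ≡ 29 (mod 1633)
9^8 ≡ 29^2 = 841 ≡ 841 (mod 1633)
9^16 ≡ 841^2 = 707281 ≡ 192 (mod 1633)
9^32 ≡ 192^2 = 36864 ≡ 938 (mod 1633)
9^64 ≡ 938^2 = 879844 ≡ 1290 (mod 1633)
9^128 ≡ 1290^2 = 1664100 ≡ 73 (mod 1633)
9^256 ≡ 73^2 = 5329 ≡ 430 (mod 1633)
9^512 ≡ 430^2 = 184900 ≡ 371 (mod 1633)
9^1024 ≡ 371^2 = 137641 ≡ 469 (mod 1633)
1632 = 1024 + 512 + 64 + 32 in binary powers of 2.
So 9^1632 ≡ 469 · 371 · 1290 · 938 ≡ 1294 (mod 1633).
Since 1294 ≠ 1, base 9 is a Fermat witness: 1633 is composite.

1294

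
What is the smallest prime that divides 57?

3

57 is odd.
Digit sum 12, divisible by 3.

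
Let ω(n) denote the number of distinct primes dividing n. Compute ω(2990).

2990 = 2 · 1495
1495 = 5 · 299
299 = 13 · 23
2990 = 2 · 5 · 13 · 23, which has 4 distinct prime factors.

4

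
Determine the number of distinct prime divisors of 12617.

3

12617 = 11 · 1147
1147 = 31 · 37
12617 = 11 · 31 · 37, which has 3 distinct prime factors.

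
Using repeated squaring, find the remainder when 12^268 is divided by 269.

1

12^1 ≡ 12 (mod 269)
12^2 ≡ 12^2 = 144 ≡ 144 (mod 269)
12^4 ≡ 144^2 = 20736 ≡ 23 (mod 269)
12^8 ≡ 23^2 = 529 ≡ 260 (mod 269)
12^16 ≡ 260^2 = 67600 ≡ 81 (mod 269)
12^32 ≡ 81^2 = 6561 ≡ 105 (mod 269)
12^64 ≡ 105^2 = 11025 ≡ 265 (mod 269)
12^128 ≡ 265^2 = 70225 ≡ 16 (mod 269)
12^256 ≡ 16^2 = 256 ≡ 256 (mod 269)
268 = 256 + 8 + 4 in binary powers of 2.
So 12^268 ≡ 256 · 260 · 23 ≡ 1 (mod 269).
Since the result is 1, base 12 gives no evidence that 269 is composite.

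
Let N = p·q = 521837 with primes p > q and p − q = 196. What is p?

Since p = q + 196, we have 521837 = q(q + 196), so q² + 196q − 521837 = 0.
Discriminant: 196² + 4·521837 = 38416 + 2087348 = 2125764; √2125764 = 1458.
q = (−196 + 1458)/2 = 631, and p = q + 196 = 827.
Check: 631 · 827 = 521837.

827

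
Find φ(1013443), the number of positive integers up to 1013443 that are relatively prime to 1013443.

979968

Factor: 1013443 = 59 · 89 · 193.
φ(1013443) = (59−1) · (89−1) · (193−1) = 58 · 88 · 192 = 979968.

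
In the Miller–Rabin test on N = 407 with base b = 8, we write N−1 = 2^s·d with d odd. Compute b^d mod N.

407 − 1 = 406 = 2^1 · 203, so d = 203.
8^1 ≡ 8 (mod 407)
8^2 ≡ 8^2 = 64 ≡ 64 (mod 407)
8^4 ≡ 64^2 = 4096 ≡ 26 (mod 407)
8^8 ≡ 26^2 = 676 ≡ 269 (mod 407)
8^16 ≡ 269^2 = 72361 ≡ 322 (mod 407)
8^32 ≡ 322^2 = 103684 ≡ 306 (mod 407)
8^64 ≡ 306^2 = 93636 ≡ 26 (mod 407)
8^128 ≡ 26^2 = 676 ≡ 269 (mod 407)
203 = 128 + 64 + 8 + 2 + 1 in binary powers of 2.
So 8^203 ≡ 269 · 26 · 269 · 64 · 8 ≡ 347 (mod 407).
Squaring chain: 347; never reaches −1, so base 8 is a Miller–Rabin witness that 407 is composite.

347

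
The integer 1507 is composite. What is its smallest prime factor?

11

1507 is odd.
Digit sum 13, not divisible by 3.
Ends in 7: not divisible by 5.
7: 1507 = 7·215 + 2
11: 1507 = 11·137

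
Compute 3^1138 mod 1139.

1097

3^1 ≡ 3 (mod 1139)
3^2 ≡ 3^2 = 9 ≡ 9 (mod 1139)
3^4 ≡ 9^2 = 81 ≡ 81 (mod 1139)
3^8 ≡ 81^2 = 6561 ≡ 866 (mod 1139)
3^16 ≡ 866^2 = 749956 ≡ 494 (mod 1139)
3^32 ≡ 494^2 = 244036 ≡ 290 (mod 1139)
3^64 ≡ 290^2 = 84100 ≡ 953 (mod 1139)
3^128 ≡ 953^2 = 908209 ≡ 426 (mod 1139)
3^256 ≡ 426^2 = 181476 ≡ 375 (mod 1139)
3^512 ≡ 375^2 = 140625 ≡ 528 (mod 1139)
3^1024 ≡ 528^2 = 278784 ≡ 868 (mod 1139)
1138 = 1024 + 64 + 32 + 16 + 2 in binary powers of 2.
So 3^1138 ≡ 868 · 953 · 290 · 494 · 9 ≡ 1097 (mod 1139).
Since 1097 ≠ 1, base 3 is a Fermat witness: 1139 is composite.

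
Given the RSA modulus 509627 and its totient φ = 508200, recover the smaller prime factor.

701

φ(n) = (p−1)(q−1) = n − (p+q) + 1, so p + q = 509627 − 508200 + 1 = 1428.
p and q are the roots of t² − 1428t + 509627 = 0.
Discriminant: 1428² − 4·509627 = 2039184 − 2038508 = 676; √676 = 26.
q = (1428 − 26)/2 = 701, p = (1428 + 26)/2 = 727.
Check: 701 · 727 = 509627.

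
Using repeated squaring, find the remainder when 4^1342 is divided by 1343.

4^1 ≡ 4 (mod 1343)
4^2 ≡ 4^2 = 16 ≡ 16 (mod 1343)
4^4 ≡ 16^2 = 256 ≡ 256 (mod 1343)
4^8 ≡ 256^2 = 65536 ≡ 1072 (mod 1343)
4^16 ≡ 1072^2 = 1149184 ≡ 919 (mod 1343)
4^32 ≡ 919^2 = 844561 ≡ 1157 (mod 1343)
4^64 ≡ 1157^2 = 1338649 ≡ 1021 (mod 1343)
4^128 ≡ 1021^2 = 1042441 ≡ 273 (mod 1343)
4^256 ≡ 273^2 = 74529 ≡ 664 (mod 1343)
4^512 ≡ 664^2 = 440896 ≡ 392 (mod 1343)
4^1024 ≡ 392^2 = 153664 ≡ 562 (mod 1343)
1342 = 1024 + 256 + 32 + 16 + 8 + 4 + 2 in binary powers of 2.
So 4^1342 ≡ 562 · 664 · 1157 · 919 · 1072 · 256 · 16 ≡ 50 (mod 1343).
Since 50 ≠ 1, base 4 is a Fermat witness: 1343 is composite.

50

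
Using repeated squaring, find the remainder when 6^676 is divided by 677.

1

6^1 ≡ 6 (mod 677)
6^2 ≡ 6^2 = 36 ≡ 36 (mod 677)
6^4 ≡ 36^2 = 1296 ≡ 619 (mod 677)
6^8 ≡ 619^2 = 383161 ≡ 656 (mod 677)
6^16 ≡ 656^2 = 430336 ≡ 441 (mod 677)
6^32 ≡ 441^2 = 194481 ≡ 182 (mod 677)
6^64 ≡ 182^2 = 33124 ≡ 628 (mod 677)
6^128 ≡ 628^2 = 394384 ≡ 370 (mod 677)
6^256 ≡ 370^2 = 136900 ≡ 146 (mod 677)
6^512 ≡ 146^2 = 21316 ≡ 329 (mod 677)
676 = 512 + 128 + 32 + 4 in binary powers of 2.
So 6^676 ≡ 329 · 370 · 182 · 619 ≡ 1 (mod 677).
Since the result is 1, base 6 gives no evidence that 677 is composite.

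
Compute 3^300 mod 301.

127

3^1 ≡ 3 (mod 301)
3^2 ≡ 3^2 = 9 ≡ 9 (mod 301)
3^4 ≡ 9^2 = 81 ≡ 81 (mod 301)
3^8 ≡ 81^2 = 6561 ≡ 240 (mod 301)
3^16 ≡ 240^2 = 57600 ≡ 109 (mod 301)
3^32 ≡ 109^2 = 11881 ≡ 142 (mod 301)
3^64 ≡ 142^2 = 20164 ≡ 298 (mod 301)
3^128 ≡ 298^2 = 88804 ≡ 9 (mod 301)
3^256 ≡ 9^2 = 81 ≡ 81 (mod 301)
300 = 256 + 32 + 8 + 4 in binary powers of 2.
So 3^300 ≡ 81 · 142 · 240 · 81 ≡ 127 (mod 301).
Since 127 ≠ 1, base 3 is a Fermat witness: 301 is composite.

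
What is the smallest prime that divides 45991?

45991 is odd.
Digit sum 28, not divisible by 3.
Ends in 1: not divisible by 5.
7: 45991 = 7·6570 + 1
11: 45991 = 11·4181

11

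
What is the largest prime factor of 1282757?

89

1282757 = 7 · 183251
183251 = 29 · 6319
6319 = 71 · 89
89 is prime.
So 1282757 = 7 · 29 · 71 · 89; the largest prime factor is 89.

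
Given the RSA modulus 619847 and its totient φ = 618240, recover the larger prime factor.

967

φ(n) = (p−1)(q−1) = n − (p+q) + 1, so p + q = 619847 − 618240 + 1 = 1608.
p and q are the roots of t² − 1608t + 619847 = 0.
Discriminant: 1608² − 4·619847 = 2585664 − 2479388 = 106276; √106276 = 326.
q = (1608 − 326)/2 = 641, p = (1608 + 326)/2 = 967.
Check: 641 · 967 = 619847.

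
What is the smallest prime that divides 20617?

20617 is odd.
Digit sum 16, not divisible by 3.
Ends in 7: not divisible by 5.
7: 20617 = 7·2945 + 2
11: 20617 = 11·1874 + 3
13: 20617 = 13·1585 + 12
17: 20617 = 17·1212 + 13
19: 20617 = 19·1085 + 2
23: 20617 = 23·896 + 9
29: 20617 = 29·710 + 27
31: 20617 = 31·665 + 2
37: 20617 = 37·557 + 8
41: 20617 = 41·502 + 35
43: 20617 = 43·479 + 20
47: 20617 = 47·438 + 31
53: 20617 = 53·389

53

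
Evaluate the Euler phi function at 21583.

21280

Factor: 21583 = 113 · 191.
φ(21583) = (113−1) · (191−1) = 112 · 190 = 21280.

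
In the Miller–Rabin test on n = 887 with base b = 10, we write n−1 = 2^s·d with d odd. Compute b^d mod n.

887 − 1 = 886 = 2^1 · 443, so d = 443.
10^1 ≡ 10 (mod 887)
10^2 ≡ 10^2 = 100 ≡ 100 (mod 887)
10^4 ≡ 100^2 = 10000 ≡ 243 (mod 887)
10^8 ≡ 243^2 = 59049 ≡ 507 (mod 887)
10^16 ≡ 507^2 = 257049 ≡ 706 (mod 887)
10^32 ≡ 706^2 = 498436 ≡ 829 (mod 887)
10^64 ≡ 829^2 = 687241 ≡ 703 (mod 887)
10^128 ≡ 703^2 = 494209 ≡ 150 (mod 887)
10^256 ≡ 150^2 = 22500 ≡ 325 (mod 887)
443 = 256 + 128 + 32 + 16 + 8 + 2 + 1 in binary powers of 2.
So 10^443 ≡ 325 · 150 · 829 · 706 · 507 · 100 · 10 ≡ 886 (mod 887).
Since 10^d ≡ 886 (mod 887), base 10 does not prove 887 composite.

886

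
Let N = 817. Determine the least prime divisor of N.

19

817 is odd.
Digit sum 16, not divisible by 3.
Ends in 7: not divisible by 5.
7: 817 = 7·116 + 5
11: 817 = 11·74 + 3
13: 817 = 13·62 + 11
17: 817 = 17·48 + 1
19: 817 = 19·43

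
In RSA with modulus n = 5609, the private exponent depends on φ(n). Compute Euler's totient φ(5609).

5460

Factor: 5609 = 71 · 79.
φ(5609) = (71−1) · (79−1) = 70 · 78 = 5460.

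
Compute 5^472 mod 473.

454

5^1 ≡ 5 (mod 473)
5^2 ≡ 5^2 = 25 ≡ 25 (mod 473)
5^4 ≡ 25^2 = 625 ≡ 152 (mod 473)
5^8 ≡ 152^2 = 23104 ≡ 400 (mod 473)
5^16 ≡ 400^2 = 160000 ≡ 126 (mod 473)
5^32 ≡ 126^2 = 15876 ≡ 267 (mod 473)
5^64 ≡ 267^2 = 71289 ≡ 339 (mod 473)
5^128 ≡ 339^2 = 114921 ≡ 455 (mod 473)
5^256 ≡ 455^2 = 207025 ≡ 324 (mod 473)
472 = 256 + 128 + 64 + 16 + 8 in binary powers of 2.
So 5^472 ≡ 324 · 455 · 339 · 126 · 400 ≡ 454 (mod 473).
Since 454 ≠ 1, base 5 is a Fermat witness: 473 is composite.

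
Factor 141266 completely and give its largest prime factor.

83

141266 = 2 · 70633
70633 = 23 · 3071
3071 = 37 · 83
83 is prime.
So 141266 = 2 · 23 · 37 · 83; the largest prime factor is 83.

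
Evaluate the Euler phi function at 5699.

Factor: 5699 = 41 · 139.
φ(5699) = (41−1) · (139−1) = 40 · 138 = 5520.

5520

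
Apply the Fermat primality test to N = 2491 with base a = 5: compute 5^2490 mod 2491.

726

5^1 ≡ 5 (mod 2491)
5^2 ≡ 5^2 = 25 ≡ 25 (mod 2491)
5^4 ≡ 25^2 = 625 ≡ 625 (mod 2491)
5^8 ≡ 625^2 = 390625 ≡ 2029 (mod 2491)
5^16 ≡ 2029^2 = 4116841 ≡ 1709 (mod 2491)
5^32 ≡ 1709^2 = 2920681 ≡ 1229 (mod 2491)
5^64 ≡ 1229^2 = 1510441 ≡ 895 (mod 2491)
5^128 ≡ 895^2 = 801025 ≡ 1414 (mod 2491)
5^256 ≡ 1414^2 = 1999396 ≡ 1614 (mod 2491)
5^512 ≡ 1614^2 = 2604996 ≡ 1901 (mod 2491)
5^1024 ≡ 1901^2 = 3613801 ≡ 1851 (mod 2491)
5^2048 ≡ 1851^2 = 3426201 ≡ 1076 (mod 2491)
2490 = 2048 + 256 + 128 + 32 + 16 + 8 + 2 in binary powers of 2.
So 5^2490 ≡ 1076 · 1614 · 1414 · 1229 · 1709 · 2029 · 25 ≡ 726 (mod 2491).
Since 726 ≠ 1, base 5 is a Fermat witness: 2491 is composite.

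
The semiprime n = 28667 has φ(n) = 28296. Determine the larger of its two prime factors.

263

φ(n) = (p−1)(q−1) = n − (p+q) + 1, so p + q = 28667 − 28296 + 1 = 372.
p and q are the roots of t² − 372t + 28667 = 0.
Discriminant: 372² − 4·28667 = 138384 − 114668 = 23716; √23716 = 154.
q = (372 − 154)/2 = 109, p = (372 + 154)/2 = 263.
Check: 109 · 263 = 28667.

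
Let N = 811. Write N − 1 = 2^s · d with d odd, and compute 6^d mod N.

1

811 − 1 = 810 = 2^1 · 405, so d = 405.
6^1 ≡ 6 (mod 811)
6^2 ≡ 6^2 = 36 ≡ 36 (mod 811)
6^4 ≡ 36^2 = 1296 ≡ 485 (mod 811)
6^8 ≡ 485^2 = 235225 ≡ 35 (mod 811)
6^16 ≡ 35^2 = 1225 ≡ 414 (mod 811)
6^32 ≡ 414^2 = 171396 ≡ 275 (mod 811)
6^64 ≡ 275^2 = 75625 ≡ 202 (mod 811)
6^128 ≡ 202^2 = 40804 ≡ 254 (mod 811)
6^256 ≡ 254^2 = 64516 ≡ 447 (mod 811)
405 = 256 + 128 + 16 + 4 + 1 in binary powers of 2.
So 6^405 ≡ 447 · 254 · 414 · 485 · 6 ≡ 1 (mod 811).
Since 6^d ≡ 1 (mod 811), base 6 does not prove 811 composite.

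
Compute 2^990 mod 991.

1

2^1 ≡ 2 (mod 991)
2^2 ≡ 2^2 = 4 ≡ 4 (mod 991)
2^4 ≡ 4^2 = 16 ≡ 16 (mod 991)
2^8 ≡ 16^2 = 256 ≡ 256 (mod 991)
2^16 ≡ 256^2 = 65536 ≡ 130 (mod 991)
2^32 ≡ 130^2 = 16900 ≡ 53 (mod 991)
2^64 ≡ 53^2 = 2809 ≡ 827 (mod 991)
2^128 ≡ 827^2 = 683929 ≡ 139 (mod 991)
2^256 ≡ 139^2 = 19321 ≡ 492 (mod 991)
2^512 ≡ 492^2 = 242064 ≡ 260 (mod 991)
990 = 512 + 256 + 128 + 64 + 16 + 8 + 4 + 2 in binary powers of 2.
So 2^990 ≡ 260 · 492 · 139 · 827 · 130 · 256 · 16 · 4 ≡ 1 (mod 991).
Since the result is 1, base 2 gives no evidence that 991 is composite.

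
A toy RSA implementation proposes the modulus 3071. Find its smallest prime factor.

37

3071 is odd.
Digit sum 11, not divisible by 3.
Ends in 1: not divisible by 5.
7: 3071 = 7·438 + 5
11: 3071 = 11·279 + 2
13: 3071 = 13·236 + 3
17: 3071 = 17·180 + 11
19: 3071 = 19·161 + 12
23: 3071 = 23·133 + 12
29: 3071 = 29·105 + 26
31: 3071 = 31·99 + 2
37: 3071 = 37·83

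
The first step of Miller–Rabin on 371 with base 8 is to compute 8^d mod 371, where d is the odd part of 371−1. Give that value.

371 − 1 = 370 = 2^1 · 185, so d = 185.
8^1 ≡ 8 (mod 371)
8^2 ≡ 8^2 = 64 ≡ 64 (mod 371)
8^4 ≡ 64^2 = 4096 ≡ 15 (mod 371)
8^8 ≡ 15^2 = 225 ≡ 225 (mod 371)
8^16 ≡ 225^2 = 50625 ≡ 169 (mod 371)
8^32 ≡ 169^2 = 28561 ≡ 365 (mod 371)
8^64 ≡ 365^2 = 133225 ≡ 36 (mod 371)
8^128 ≡ 36^2 = 1296 ≡ 183 (mod 371)
185 = 128 + 32 + 16 + 8 + 1 in binary powers of 2.
So 8^185 ≡ 183 · 365 · 169 · 225 · 8 ≡ 71 (mod 371).
Squaring chain: 71; never reaches −1, so base 8 is a Miller–Rabin witness that 371 is composite.

71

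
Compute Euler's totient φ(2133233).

Factor: 2133233 = 103 · 139 · 149.
φ(2133233) = (103−1) · (139−1) · (149−1) = 102 · 138 · 148 = 2083248.

2083248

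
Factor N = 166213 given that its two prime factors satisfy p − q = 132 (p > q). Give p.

Since p = q + 132, we have 166213 = q(q + 132), so q² + 132q − 166213 = 0.
Discriminant: 132² + 4·166213 = 17424 + 664852 = 682276; √682276 = 826.
q = (−132 + 826)/2 = 347, and p = q + 132 = 479.
Check: 347 · 479 = 166213.

479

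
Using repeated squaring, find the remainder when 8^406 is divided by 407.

344

8^1 ≡ 8 (mod 407)
8^2 ≡ 8^2 = 64 ≡ 64 (mod 407)
8^4 ≡ 64^2 = 4096 ≡ 26 (mod 407)
8^8 ≡ 26^2 = 676 ≡ 269 (mod 407)
8^16 ≡ 269^2 = 72361 ≡ 322 (mod 407)
8^32 ≡ 322^2 = 103684 ≡ 306 (mod 407)
8^64 ≡ 306^2 = 93636 ≡ 26 (mod 407)
8^128 ≡ 26^2 = 676 ≡ 269 (mod 407)
8^256 ≡ 269^2 = 72361 ≡ 322 (mod 407)
406 = 256 + 128 + 16 + 4 + 2 in binary powers of 2.
So 8^406 ≡ 322 · 269 · 322 · 26 · 64 ≡ 344 (mod 407).
Since 344 ≠ 1, base 8 is a Fermat witness: 407 is composite.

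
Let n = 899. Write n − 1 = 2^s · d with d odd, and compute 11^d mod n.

899 − 1 = 898 = 2^1 · 449, so d = 449.
11^1 ≡ 11 (mod 899)
11^2 ≡ 11^2 = 121 ≡ 121 (mod 899)
11^4 ≡ 121^2 = 14641 ≡ 257 (mod 899)
11^8 ≡ 257^2 = 66049 ≡ 422 (mod 899)
11^16 ≡ 422^2 = 178084 ≡ 82 (mod 899)
11^32 ≡ 82^2 = 6724 ≡ 431 (mod 899)
11^64 ≡ 431^2 = 185761 ≡ 567 (mod 899)
11^128 ≡ 567^2 = 321489 ≡ 546 (mod 899)
11^256 ≡ 546^2 = 298116 ≡ 547 (mod 899)
449 = 256 + 128 + 64 + 1 in binary powers of 2.
So 11^449 ≡ 547 · 546 · 567 · 11 ≡ 823 (mod 899).
Squaring chain: 823; never reaches −1, so base 11 is a Miller–Rabin witness that 899 is composite.

823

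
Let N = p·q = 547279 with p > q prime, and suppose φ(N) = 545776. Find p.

φ(n) = (p−1)(q−1) = n − (p+q) + 1, so p + q = 547279 − 545776 + 1 = 1504.
p and q are the roots of t² − 1504t + 547279 = 0.
Discriminant: 1504² − 4·547279 = 2262016 − 2189116 = 72900; √72900 = 270.
q = (1504 − 270)/2 = 617, p = (1504 + 270)/2 = 887.
Check: 617 · 887 = 547279.

887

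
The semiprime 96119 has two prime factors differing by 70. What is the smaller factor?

277

Since p = q + 70, we have 96119 = q(q + 70), so q² + 70q − 96119 = 0.
Discriminant: 70² + 4·96119 = 4900 + 384476 = 389376; √389376 = 624.
q = (−70 + 624)/2 = 277, and p = q + 70 = 347.
Check: 277 · 347 = 96119.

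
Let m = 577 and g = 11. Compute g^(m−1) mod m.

11^1 ≡ 11 (mod 577)
11^2 ≡ 11^2 = 121 ≡ 121 (mod 577)
11^4 ≡ 121^2 = 14641 ≡ 216 (mod 577)
11^8 ≡ 216^2 = 46656 ≡ 496 (mod 577)
11^16 ≡ 496^2 = 246016 ≡ 214 (mod 577)
11^32 ≡ 214^2 = 45796 ≡ 213 (mod 577)
11^64 ≡ 213^2 = 45369 ≡ 363 (mod 577)
11^128 ≡ 363^2 = 131769 ≡ 213 (mod 577)
11^256 ≡ 213^2 = 45369 ≡ 363 (mod 577)
11^512 ≡ 363^2 = 131769 ≡ 213 (mod 577)
576 = 512 + 64 in binary powers of 2.
So 11^576 ≡ 213 · 363 ≡ 1 (mod 577).
Since the result is 1, base 11 gives no evidence that 577 is composite.

1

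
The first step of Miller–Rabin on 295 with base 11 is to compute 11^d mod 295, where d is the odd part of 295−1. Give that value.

56

295 − 1 = 294 = 2^1 · 147, so d = 147.
11^1 ≡ 11 (mod 295)
11^2 ≡ 11^2 = 121 ≡ 121 (mod 295)
11^4 ≡ 121^2 = 14641 ≡ 186 (mod 295)
11^8 ≡ 186^2 = 34596 ≡ 81 (mod 295)
11^16 ≡ 81^2 = 6561 ≡ 71 (mod 295)
11^32 ≡ 71^2 = 5041 ≡ 26 (mod 295)
11^64 ≡ 26^2 = 676 ≡ 86 (mod 295)
11^128 ≡ 86^2 = 7396 ≡ 21 (mod 295)
147 = 128 + 16 + 2 + 1 in binary powers of 2.
So 11^147 ≡ 21 · 71 · 121 · 11 ≡ 56 (mod 295).
Squaring chain: 56; never reaches −1, so base 11 is a Miller–Rabin witness that 295 is composite.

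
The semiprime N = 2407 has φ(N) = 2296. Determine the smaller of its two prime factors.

φ(n) = (p−1)(q−1) = n − (p+q) + 1, so p + q = 2407 − 2296 + 1 = 112.
p and q are the roots of t² − 112t + 2407 = 0.
Discriminant: 112² − 4·2407 = 12544 − 9628 = 2916; √2916 = 54.
q = (112 − 54)/2 = 29, p = (112 + 54)/2 = 83.
Check: 29 · 83 = 2407.

29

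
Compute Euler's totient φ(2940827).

Factor: 2940827 = 89 · 173 · 191.
φ(2940827) = (89−1) · (173−1) · (191−1) = 88 · 172 · 190 = 2875840.

2875840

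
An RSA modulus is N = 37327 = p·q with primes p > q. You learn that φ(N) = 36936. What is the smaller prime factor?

φ(n) = (p−1)(q−1) = n − (p+q) + 1, so p + q = 37327 − 36936 + 1 = 392.
p and q are the roots of t² − 392t + 37327 = 0.
Discriminant: 392² − 4·37327 = 153664 − 149308 = 4356; √4356 = 66.
q = (392 − 66)/2 = 163, p = (392 + 66)/2 = 229.
Check: 163 · 229 = 37327.

163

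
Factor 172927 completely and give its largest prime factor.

89

172927 = 29 · 5963
5963 = 67 · 89
89 is prime.
So 172927 = 29 · 67 · 89; the largest prime factor is 89.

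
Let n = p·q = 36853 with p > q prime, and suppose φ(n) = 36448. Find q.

φ(n) = (p−1)(q−1) = n − (p+q) + 1, so p + q = 36853 − 36448 + 1 = 406.
p and q are the roots of t² − 406t + 36853 = 0.
Discriminant: 406² − 4·36853 = 164836 − 147412 = 17424; √17424 = 132.
q = (406 − 132)/2 = 137, p = (406 + 132)/2 = 269.
Check: 137 · 269 = 36853.

137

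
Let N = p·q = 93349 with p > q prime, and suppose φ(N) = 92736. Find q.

φ(n) = (p−1)(q−1) = n − (p+q) + 1, so p + q = 93349 − 92736 + 1 = 614.
p and q are the roots of t² − 614t + 93349 = 0.
Discriminant: 614² − 4·93349 = 376996 − 373396 = 3600; √3600 = 60.
q = (614 − 60)/2 = 277, p = (614 + 60)/2 = 337.
Check: 277 · 337 = 93349.

277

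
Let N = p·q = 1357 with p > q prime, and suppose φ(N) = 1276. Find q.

23

φ(n) = (p−1)(q−1) = n − (p+q) + 1, so p + q = 1357 − 1276 + 1 = 82.
p and q are the roots of t² − 82t + 1357 = 0.
Discriminant: 82² − 4·1357 = 6724 − 5428 = 1296; √1296 = 36.
q = (82 − 36)/2 = 23, p = (82 + 36)/2 = 59.
Check: 23 · 59 = 1357.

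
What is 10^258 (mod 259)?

1

10^1 ≡ 10 (mod 259)
10^2 ≡ 10^2 = 100 ≡ 100 (mod 259)
10^4 ≡ 100^2 = 10000 ≡ 158 (mod 259)
10^8 ≡ 158^2 = 24964 ≡ 100 (mod 259)
10^16 ≡ 100^2 = 10000 ≡ 158 (mod 259)
10^32 ≡ 158^2 = 24964 ≡ 100 (mod 259)
10^64 ≡ 100^2 = 10000 ≡ 158 (mod 259)
10^128 ≡ 158^2 = 24964 ≡ 100 (mod 259)
10^256 ≡ 100^2 = 10000 ≡ 158 (mod 259)
258 = 256 + 2 in binary powers of 2.
So 10^258 ≡ 158 · 100 ≡ 1 (mod 259).
Since the result is 1, base 10 gives no evidence that 259 is composite.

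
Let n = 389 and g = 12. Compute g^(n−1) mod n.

1

12^1 ≡ 12 (mod 389)
12^2 ≡ 12^2 = 144 ≡ 144 (mod 389)
12^4 ≡ 144^2 = 20736 ≡ 119 (mod 389)
12^8 ≡ 119^2 = 14161 ≡ 157 (mod 389)
12^16 ≡ 157^2 = 24649 ≡ 142 (mod 389)
12^32 ≡ 142^2 = 20164 ≡ 325 (mod 389)
12^64 ≡ 325^2 = 105625 ≡ 206 (mod 389)
12^128 ≡ 206^2 = 42436 ≡ 35 (mod 389)
12^256 ≡ 35^2 = 1225 ≡ 58 (mod 389)
388 = 256 + 128 + 4 in binary powers of 2.
So 12^388 ≡ 58 · 35 · 119 ≡ 1 (mod 389).
Since the result is 1, base 12 gives no evidence that 389 is composite.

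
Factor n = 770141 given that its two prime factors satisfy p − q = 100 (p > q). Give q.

Since p = q + 100, we have 770141 = q(q + 100), so q² + 100q − 770141 = 0.
Discriminant: 100² + 4·770141 = 10000 + 3080564 = 3090564; √3090564 = 1758.
q = (−100 + 1758)/2 = 829, and p = q + 100 = 929.
Check: 829 · 929 = 770141.

829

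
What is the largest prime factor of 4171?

4171 = 43 · 97
97 is prime.
So 4171 = 43 · 97; the largest prime factor is 97.

97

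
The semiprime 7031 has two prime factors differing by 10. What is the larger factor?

Since p = q + 10, we have 7031 = q(q + 10), so q² + 10q − 7031 = 0.
Discriminant: 10² + 4·7031 = 100 + 28124 = 28224; √28224 = 168.
q = (−10 + 168)/2 = 79, and p = q + 10 = 89.
Check: 79 · 89 = 7031.

89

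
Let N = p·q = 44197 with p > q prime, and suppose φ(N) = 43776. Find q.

φ(n) = (p−1)(q−1) = n − (p+q) + 1, so p + q = 44197 − 43776 + 1 = 422.
p and q are the roots of t² − 422t + 44197 = 0.
Discriminant: 422² − 4·44197 = 178084 − 176788 = 1296; √1296 = 36.
q = (422 − 36)/2 = 193, p = (422 + 36)/2 = 229.
Check: 193 · 229 = 44197.

193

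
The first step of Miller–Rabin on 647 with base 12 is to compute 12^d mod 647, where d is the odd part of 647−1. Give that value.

1

647 − 1 = 646 = 2^1 · 323, so d = 323.
12^1 ≡ 12 (mod 647)
12^2 ≡ 12^2 = 144 ≡ 144 (mod 647)
12^4 ≡ 144^2 = 20736 ≡ 32 (mod 647)
12^8 ≡ 32^2 = 1024 ≡ 377 (mod 647)
12^16 ≡ 377^2 = 142129 ≡ 436 (mod 647)
12^32 ≡ 436^2 = 190096 ≡ 525 (mod 647)
12^64 ≡ 525^2 = 275625 ≡ 3 (mod 647)
12^128 ≡ 3^2 = 9 ≡ 9 (mod 647)
12^256 ≡ 9^2 = 81 ≡ 81 (mod 647)
323 = 256 + 64 + 2 + 1 in binary powers of 2.
So 12^323 ≡ 81 · 3 · 144 · 12 ≡ 1 (mod 647).
Since 12^d ≡ 1 (mod 647), base 12 does not prove 647 composite.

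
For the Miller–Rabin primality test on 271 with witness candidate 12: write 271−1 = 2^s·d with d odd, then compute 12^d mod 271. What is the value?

271 − 1 = 270 = 2^1 · 135, so d = 135.
12^1 ≡ 12 (mod 271)
12^2 ≡ 12^2 = 144 ≡ 144 (mod 271)
12^4 ≡ 144^2 = 20736 ≡ 140 (mod 271)
12^8 ≡ 140^2 = 19600 ≡ 88 (mod 271)
12^16 ≡ 88^2 = 7744 ≡ 156 (mod 271)
12^32 ≡ 156^2 = 24336 ≡ 217 (mod 271)
12^64 ≡ 217^2 = 47089 ≡ 206 (mod 271)
12^128 ≡ 206^2 = 42436 ≡ 160 (mod 271)
135 = 128 + 4 + 2 + 1 in binary powers of 2.
So 12^135 ≡ 160 · 140 · 144 · 12 ≡ 270 (mod 271).
Since 12^d ≡ 270 (mod 271), base 12 does not prove 271 composite.

270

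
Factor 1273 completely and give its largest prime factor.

1273 = 19 · 67
67 is prime.
So 1273 = 19 · 67; the largest prime factor is 67.

67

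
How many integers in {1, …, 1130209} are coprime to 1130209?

Factor: 1130209 = 47 · 139 · 173.
φ(1130209) = (47−1) · (139−1) · (173−1) = 46 · 138 · 172 = 1091856.

1091856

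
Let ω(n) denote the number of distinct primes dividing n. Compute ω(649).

2

649 = 11 · 59
649 = 11 · 59, which has 2 distinct prime factors.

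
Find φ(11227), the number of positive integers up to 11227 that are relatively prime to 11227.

Factor: 11227 = 103 · 109.
φ(11227) = (103−1) · (109−1) = 102 · 108 = 11016.

11016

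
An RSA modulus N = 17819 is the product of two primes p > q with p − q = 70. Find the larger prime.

173

Since p = q + 70, we have 17819 = q(q + 70), so q² + 70q − 17819 = 0.
Discriminant: 70² + 4·17819 = 4900 + 71276 = 76176; √76176 = 276.
q = (−70 + 276)/2 = 103, and p = q + 70 = 173.
Check: 103 · 173 = 17819.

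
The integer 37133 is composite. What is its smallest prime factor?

71

37133 is odd.
Digit sum 17, not divisible by 3.
Ends in 3: not divisible by 5.
7: 37133 = 7·5304 + 5
11: 37133 = 11·3375 + 8
13: 37133 = 13·2856 + 5
17: 37133 = 17·2184 + 5
19: 37133 = 19·1954 + 7
23: 37133 = 23·1614 + 11
29: 37133 = 29·1280 + 13
31: 37133 = 31·1197 + 26
37: 37133 = 37·1003 + 22
41: 37133 = 41·905 + 28
43: 37133 = 43·863 + 24
47: 37133 = 47·790 + 3
53: 37133 = 53·700 + 33
59: 37133 = 59·629 + 22
61: 37133 = 61·608 + 45
67: 37133 = 67·554 + 15
71: 37133 = 71·523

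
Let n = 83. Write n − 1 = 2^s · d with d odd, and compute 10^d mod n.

83 − 1 = 82 = 2^1 · 41, so d = 41.
10^1 ≡ 10 (mod 83)
10^2 ≡ 10^2 = 100 ≡ 17 (mod 83)
10^4 ≡ 17^2 = 289 ≡ 40 (mod 83)
10^8 ≡ 40^2 = 1600 ≡ 23 (mod 83)
10^16 ≡ 23^2 = 529 ≡ 31 (mod 83)
10^32 ≡ 31^2 = 961 ≡ 48 (mod 83)
41 = 32 + 8 + 1 in binary powers of 2.
So 10^41 ≡ 48 · 23 · 10 ≡ 1 (mod 83).
Since 10^d ≡ 1 (mod 83), base 10 does not prove 83 composite.

1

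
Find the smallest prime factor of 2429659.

2429659 is odd.
Digit sum 37, not divisible by 3.
Ends in 9: not divisible by 5.
7: 2429659 = 7·347094 + 1
11: 2429659 = 11·220878 + 1
13: 2429659 = 13·186896 + 11
17: 2429659 = 17·142921 + 2
19: 2429659 = 19·127876 + 15
23: 2429659 = 23·105637 + 8
29: 2429659 = 29·83781 + 10
31: 2429659 = 31·78376 + 3
37: 2429659 = 37·65666 + 17
41: 2429659 = 41·59259 + 40
43: 2429659 = 43·56503 + 30
47: 2429659 = 47·51694 + 41
53: 2429659 = 53·45842 + 33
59: 2429659 = 59·41180 + 39
61: 2429659 = 61·39830 + 29
67: 2429659 = 67·36263 + 38
71: 2429659 = 71·34220 + 39
73: 2429659 = 73·33283

73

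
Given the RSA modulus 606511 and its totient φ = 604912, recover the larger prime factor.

983

φ(n) = (p−1)(q−1) = n − (p+q) + 1, so p + q = 606511 − 604912 + 1 = 1600.
p and q are the roots of t² − 1600t + 606511 = 0.
Discriminant: 1600² − 4·606511 = 2560000 − 2426044 = 133956; √133956 = 366.
q = (1600 − 366)/2 = 617, p = (1600 + 366)/2 = 983.
Check: 617 · 983 = 606511.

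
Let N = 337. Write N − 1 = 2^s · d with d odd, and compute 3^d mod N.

252

337 − 1 = 336 = 2^4 · 21, so d = 21.
3^1 ≡ 3 (mod 337)
3^2 ≡ 3^2 = 9 ≡ 9 (mod 337)
3^4 ≡ 9^2 = 81 ≡ 81 (mod 337)
3^8 ≡ 81^2 = 6561 ≡ 158 (mod 337)
3^16 ≡ 158^2 = 24964 ≡ 26 (mod 337)
21 = 16 + 4 + 1 in binary powers of 2.
So 3^21 ≡ 26 · 81 · 3 ≡ 252 (mod 337).
Squaring chain: 252 → 148 → 336 → 1; reaches −1, so base 3 does not prove 337 composite.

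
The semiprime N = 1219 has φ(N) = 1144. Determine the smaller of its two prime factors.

φ(n) = (p−1)(q−1) = n − (p+q) + 1, so p + q = 1219 − 1144 + 1 = 76.
p and q are the roots of t² − 76t + 1219 = 0.
Discriminant: 76² − 4·1219 = 5776 − 4876 = 900; √900 = 30.
q = (76 − 30)/2 = 23, p = (76 + 30)/2 = 53.
Check: 23 · 53 = 1219.

23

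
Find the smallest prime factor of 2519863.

2519863 is odd.
Digit sum 34, not divisible by 3.
Ends in 3: not divisible by 5.
7: 2519863 = 7·359980 + 3
11: 2519863 = 11·229078 + 5
13: 2519863 = 13·193835 + 8
17: 2519863 = 17·148227 + 4
19: 2519863 = 19·132624 + 7
23: 2519863 = 23·109559 + 6
29: 2519863 = 29·86891 + 24
31: 2519863 = 31·81285 + 28
37: 2519863 = 37·68104 + 15
41: 2519863 = 41·61460 + 3
43: 2519863 = 43·58601 + 20
47: 2519863 = 47·53614 + 5
53: 2519863 = 53·47544 + 31
59: 2519863 = 59·42709 + 32
61: 2519863 = 61·41309 + 14
67: 2519863 = 67·37609 + 60
71: 2519863 = 71·35491 + 2
73: 2519863 = 73·34518 + 49
79: 2519863 = 79·31897

79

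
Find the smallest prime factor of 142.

142 is even: 2 divides it.

2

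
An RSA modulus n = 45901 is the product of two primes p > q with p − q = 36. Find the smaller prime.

Since p = q + 36, we have 45901 = q(q + 36), so q² + 36q − 45901 = 0.
Discriminant: 36² + 4·45901 = 1296 + 183604 = 184900; √184900 = 430.
q = (−36 + 430)/2 = 197, and p = q + 36 = 233.
Check: 197 · 233 = 45901.

197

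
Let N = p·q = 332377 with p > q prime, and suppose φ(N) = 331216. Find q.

509

φ(n) = (p−1)(q−1) = n − (p+q) + 1, so p + q = 332377 − 331216 + 1 = 1162.
p and q are the roots of t² − 1162t + 332377 = 0.
Discriminant: 1162² − 4·332377 = 1350244 − 1329508 = 20736; √20736 = 144.
q = (1162 − 144)/2 = 509, p = (1162 + 144)/2 = 653.
Check: 509 · 653 = 332377.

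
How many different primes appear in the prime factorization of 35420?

5

35420 = 2^2 · 8855
8855 = 5 · 1771
1771 = 7 · 253
253 = 11 · 23
35420 = 2^2 · 5 · 7 · 11 · 23, which has 5 distinct prime factors.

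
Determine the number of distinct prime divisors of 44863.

4

44863 = 7 · 6409
6409 = 13 · 493
493 = 17 · 29
44863 = 7 · 13 · 17 · 29, which has 4 distinct prime factors.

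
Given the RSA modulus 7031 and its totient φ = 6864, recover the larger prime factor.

89

φ(n) = (p−1)(q−1) = n − (p+q) + 1, so p + q = 7031 − 6864 + 1 = 168.
p and q are the roots of t² − 168t + 7031 = 0.
Discriminant: 168² − 4·7031 = 28224 − 28124 = 100; √100 = 10.
q = (168 − 10)/2 = 79, p = (168 + 10)/2 = 89.
Check: 79 · 89 = 7031.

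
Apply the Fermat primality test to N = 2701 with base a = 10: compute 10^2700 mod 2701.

10^1 ≡ 10 (mod 2701)
10^2 ≡ 10^2 = 100 ≡ 100 (mod 2701)
10^4 ≡ 100^2 = 10000 ≡ 1897 (mod 2701)
10^8 ≡ 1897^2 = 3598609 ≡ 877 (mod 2701)
10^16 ≡ 877^2 = 769129 ≡ 2045 (mod 2701)
10^32 ≡ 2045^2 = 4182025 ≡ 877 (mod 2701)
10^64 ≡ 877^2 = 769129 ≡ 2045 (mod 2701)
10^128 ≡ 2045^2 = 4182025 ≡ 877 (mod 2701)
10^256 ≡ 877^2 = 769129 ≡ 2045 (mod 2701)
10^512 ≡ 2045^2 = 4182025 ≡ 877 (mod 2701)
10^1024 ≡ 877^2 = 769129 ≡ 2045 (mod 2701)
10^2048 ≡ 2045^2 = 4182025 ≡ 877 (mod 2701)
2700 = 2048 + 512 + 128 + 8 + 4 in binary powers of 2.
So 10^2700 ≡ 877 · 877 · 877 · 877 · 1897 ≡ 2554 (mod 2701).
Since 2554 ≠ 1, base 10 is a Fermat witness: 2701 is composite.

2554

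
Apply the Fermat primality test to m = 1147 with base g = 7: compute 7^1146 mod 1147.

7^1 ≡ 7 (mod 1147)
7^2 ≡ 7^2 = 49 ≡ 49 (mod 1147)
7^4 ≡ 49^2 = 2401 ≡ 107 (mod 1147)
7^8 ≡ 107^2 = 11449 ≡ 1126 (mod 1147)
7^16 ≡ 1126^2 = 1267876 ≡ 441 (mod 1147)
7^32 ≡ 441^2 = 194481 ≡ 638 (mod 1147)
7^64 ≡ 638^2 = 407044 ≡ 1006 (mod 1147)
7^128 ≡ 1006^2 = 1012036 ≡ 382 (mod 1147)
7^256 ≡ 382^2 = 145924 ≡ 255 (mod 1147)
7^512 ≡ 255^2 = 65025 ≡ 793 (mod 1147)
7^1024 ≡ 793^2 = 628849 ≡ 293 (mod 1147)
1146 = 1024 + 64 + 32 + 16 + 8 + 2 in binary powers of 2.
So 7^1146 ≡ 293 · 1006 · 638 · 441 · 1126 · 49 ≡ 1120 (mod 1147).
Since 1120 ≠ 1, base 7 is a Fermat witness: 1147 is composite.

1120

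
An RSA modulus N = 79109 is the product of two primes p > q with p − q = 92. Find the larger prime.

331

Since p = q + 92, we have 79109 = q(q + 92), so q² + 92q − 79109 = 0.
Discriminant: 92² + 4·79109 = 8464 + 316436 = 324900; √324900 = 570.
q = (−92 + 570)/2 = 239, and p = q + 92 = 331.
Check: 239 · 331 = 79109.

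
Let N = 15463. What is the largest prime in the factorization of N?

47

15463 = 7 · 2209
2209 = 47 · 47
47 = 47 · 1
So 15463 = 7 · 47^2; the largest prime factor is 47.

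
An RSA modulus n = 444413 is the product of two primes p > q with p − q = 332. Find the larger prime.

853

Since p = q + 332, we have 444413 = q(q + 332), so q² + 332q − 444413 = 0.
Discriminant: 332² + 4·444413 = 110224 + 1777652 = 1887876; √1887876 = 1374.
q = (−332 + 1374)/2 = 521, and p = q + 332 = 853.
Check: 521 · 853 = 444413.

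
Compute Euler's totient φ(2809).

Factor: 2809 = 53^2.
φ(2809) = 53^1·(53−1) = 2756.

2756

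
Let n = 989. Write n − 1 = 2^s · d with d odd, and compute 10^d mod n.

203

989 − 1 = 988 = 2^2 · 247, so d = 247.
10^1 ≡ 10 (mod 989)
10^2 ≡ 10^2 = 100 ≡ 100 (mod 989)
10^4 ≡ 100^2 = 10000 ≡ 110 (mod 989)
10^8 ≡ 110^2 = 12100 ≡ 232 (mod 989)
10^16 ≡ 232^2 = 53824 ≡ 418 (mod 989)
10^32 ≡ 418^2 = 174724 ≡ 660 (mod 989)
10^64 ≡ 660^2 = 435600 ≡ 440 (mod 989)
10^128 ≡ 440^2 = 193600 ≡ 745 (mod 989)
247 = 128 + 64 + 32 + 16 + 4 + 2 + 1 in binary powers of 2.
So 10^247 ≡ 745 · 440 · 660 · 418 · 110 · 100 · 10 ≡ 203 (mod 989).
Squaring chain: 203 → 660; never reaches −1, so base 10 is a Miller–Rabin witness that 989 is composite.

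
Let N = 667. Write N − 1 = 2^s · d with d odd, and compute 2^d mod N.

330

667 − 1 = 666 = 2^1 · 333, so d = 333.
2^1 ≡ 2 (mod 667)
2^2 ≡ 2^2 = 4 ≡ 4 (mod 667)
2^4 ≡ 4^2 = 16 ≡ 16 (mod 667)
2^8 ≡ 16^2 = 256 ≡ 256 (mod 667)
2^16 ≡ 256^2 = 65536 ≡ 170 (mod 667)
2^32 ≡ 170^2 = 28900 ≡ 219 (mod 667)
2^64 ≡ 219^2 = 47961 ≡ 604 (mod 667)
2^128 ≡ 604^2 = 364816 ≡ 634 (mod 667)
2^256 ≡ 634^2 = 401956 ≡ 422 (mod 667)
333 = 256 + 64 + 8 + 4 + 1 in binary powers of 2.
So 2^333 ≡ 422 · 604 · 256 · 16 · 2 ≡ 330 (mod 667).
Squaring chain: 330; never reaches −1, so base 2 is a Miller–Rabin witness that 667 is composite.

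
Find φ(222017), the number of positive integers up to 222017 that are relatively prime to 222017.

211120

Factor: 222017 = 53 · 59 · 71.
φ(222017) = (53−1) · (59−1) · (71−1) = 52 · 58 · 70 = 211120.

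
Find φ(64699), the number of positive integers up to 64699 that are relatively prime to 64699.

59136

Factor: 64699 = 23 · 29 · 97.
φ(64699) = (23−1) · (29−1) · (97−1) = 22 · 28 · 96 = 59136.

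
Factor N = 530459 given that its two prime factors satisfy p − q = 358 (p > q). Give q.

571

Since p = q + 358, we have 530459 = q(q + 358), so q² + 358q − 530459 = 0.
Discriminant: 358² + 4·530459 = 128164 + 2121836 = 2250000; √2250000 = 1500.
q = (−358 + 1500)/2 = 571, and p = q + 358 = 929.
Check: 571 · 929 = 530459.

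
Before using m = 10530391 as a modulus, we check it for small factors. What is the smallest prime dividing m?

89

10530391 is odd.
Digit sum 22, not divisible by 3.
Ends in 1: not divisible by 5.
7: 10530391 = 7·1504341 + 4
11: 10530391 = 11·957308 + 3
13: 10530391 = 13·810030 + 1
17: 10530391 = 17·619434 + 13
19: 10530391 = 19·554231 + 2
23: 10530391 = 23·457843 + 2
29: 10530391 = 29·363116 + 27
31: 10530391 = 31·339690 + 1
37: 10530391 = 37·284605 + 6
41: 10530391 = 41·256838 + 33
43: 10530391 = 43·244892 + 35
47: 10530391 = 47·224050 + 41
53: 10530391 = 53·198686 + 33
59: 10530391 = 59·178481 + 12
61: 10530391 = 61·172629 + 22
67: 10530391 = 67·157170 + 1
71: 10530391 = 71·148315 + 26
73: 10530391 = 73·144251 + 68
79: 10530391 = 79·133296 + 7
83: 10530391 = 83·126872 + 15
89: 10530391 = 89·118319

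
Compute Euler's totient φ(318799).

Factor: 318799 = 13 · 137 · 179.
φ(318799) = (13−1) · (137−1) · (179−1) = 12 · 136 · 178 = 290496.

290496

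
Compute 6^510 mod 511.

6^1 ≡ 6 (mod 511)
6^2 ≡ 6^2 = 36 ≡ 36 (mod 511)
6^4 ≡ 36^2 = 1296 ≡ 274 (mod 511)
6^8 ≡ 274^2 = 75076 ≡ 470 (mod 511)
6^16 ≡ 470^2 = 220900 ≡ 148 (mod 511)
6^32 ≡ 148^2 = 21904 ≡ 442 (mod 511)
6^64 ≡ 442^2 = 195364 ≡ 162 (mod 511)
6^128 ≡ 162^2 = 26244 ≡ 183 (mod 511)
6^256 ≡ 183^2 = 33489 ≡ 274 (mod 511)
510 = 256 + 128 + 64 + 32 + 16 + 8 + 4 + 2 in binary powers of 2.
So 6^510 ≡ 274 · 183 · 162 · 442 · 148 · 470 · 274 · 36 ≡ 155 (mod 511).
Since 155 ≠ 1, base 6 is a Fermat witness: 511 is composite.

155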